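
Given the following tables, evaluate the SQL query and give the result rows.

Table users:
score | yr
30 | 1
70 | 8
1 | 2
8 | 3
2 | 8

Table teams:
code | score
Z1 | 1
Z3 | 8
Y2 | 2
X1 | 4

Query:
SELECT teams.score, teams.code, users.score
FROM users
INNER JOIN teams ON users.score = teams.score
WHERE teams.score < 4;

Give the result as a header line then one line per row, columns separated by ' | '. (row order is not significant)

== RESULT ==
teams.score | teams.code | users.score
1 | Z1 | 1
2 | Y2 | 2

Derivation:
After JOIN teams (3 rows):
users.score | users.yr | teams.code | teams.score
1 | 2 | Z1 | 1
8 | 3 | Z3 | 8
2 | 8 | Y2 | 2
After WHERE (2 rows):
users.score | users.yr | teams.code | teams.score
1 | 2 | Z1 | 1
2 | 8 | Y2 | 2
After SELECT (2 rows):
teams.score | teams.code | users.score
1 | Z1 | 1
2 | Y2 | 2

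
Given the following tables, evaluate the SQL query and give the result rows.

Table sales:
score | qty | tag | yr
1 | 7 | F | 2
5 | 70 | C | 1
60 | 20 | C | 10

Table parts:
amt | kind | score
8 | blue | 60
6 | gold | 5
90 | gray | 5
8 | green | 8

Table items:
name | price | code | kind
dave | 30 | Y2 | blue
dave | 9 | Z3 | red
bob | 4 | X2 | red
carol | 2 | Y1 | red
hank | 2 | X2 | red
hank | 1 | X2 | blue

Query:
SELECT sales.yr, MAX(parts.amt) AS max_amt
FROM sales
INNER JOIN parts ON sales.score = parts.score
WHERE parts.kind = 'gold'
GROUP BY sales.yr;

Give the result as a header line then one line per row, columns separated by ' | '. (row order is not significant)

== RESULT ==
sales.yr | max_amt
1 | 6

Derivation:
After JOIN parts (3 rows):
sales.score | sales.qty | sales.tag | sales.yr | parts.amt | parts.kind | parts.score
5 | 70 | C | 1 | 6 | gold | 5
5 | 70 | C | 1 | 90 | gray | 5
60 | 20 | C | 10 | 8 | blue | 60
After WHERE (1 rows):
sales.score | sales.qty | sales.tag | sales.yr | parts.amt | parts.kind | parts.score
5 | 70 | C | 1 | 6 | gold | 5
After GROUP BY (1 rows):
sales.yr | max_amt
1 | 6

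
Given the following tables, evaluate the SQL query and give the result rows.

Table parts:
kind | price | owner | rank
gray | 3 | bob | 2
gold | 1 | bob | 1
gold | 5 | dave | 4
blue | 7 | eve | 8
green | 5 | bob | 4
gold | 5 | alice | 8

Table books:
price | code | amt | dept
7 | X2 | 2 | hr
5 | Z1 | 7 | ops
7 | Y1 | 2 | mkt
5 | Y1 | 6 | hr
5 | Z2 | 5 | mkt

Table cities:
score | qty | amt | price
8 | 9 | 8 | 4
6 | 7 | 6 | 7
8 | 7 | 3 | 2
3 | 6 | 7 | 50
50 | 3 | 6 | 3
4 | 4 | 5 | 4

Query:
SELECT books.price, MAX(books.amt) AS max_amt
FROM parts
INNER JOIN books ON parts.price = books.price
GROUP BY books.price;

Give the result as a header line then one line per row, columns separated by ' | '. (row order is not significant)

After JOIN books (11 rows):
parts.kind | parts.price | parts.owner | parts.rank | books.price | books.code | books.amt | books.dept
gold | 5 | dave | 4 | 5 | Z1 | 7 | ops
gold | 5 | dave | 4 | 5 | Y1 | 6 | hr
gold | 5 | dave | 4 | 5 | Z2 | 5 | mkt
blue | 7 | eve | 8 | 7 | X2 | 2 | hr
blue | 7 | eve | 8 | 7 | Y1 | 2 | mkt
green | 5 | bob | 4 | 5 | Z1 | 7 | ops
green | 5 | bob | 4 | 5 | Y1 | 6 | hr
green | 5 | bob | 4 | 5 | Z2 | 5 | mkt
gold | 5 | alice | 8 | 5 | Z1 | 7 | ops
gold | 5 | alice | 8 | 5 | Y1 | 6 | hr
gold | 5 | alice | 8 | 5 | Z2 | 5 | mkt
After GROUP BY (2 rows):
books.price | max_amt
5 | 7
7 | 2

== RESULT ==
books.price | max_amt
5 | 7
7 | 2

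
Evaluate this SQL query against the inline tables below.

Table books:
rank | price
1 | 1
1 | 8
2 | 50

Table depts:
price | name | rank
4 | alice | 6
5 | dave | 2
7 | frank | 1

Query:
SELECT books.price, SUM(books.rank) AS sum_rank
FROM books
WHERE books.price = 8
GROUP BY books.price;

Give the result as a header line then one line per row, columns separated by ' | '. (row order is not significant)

== RESULT ==
books.price | sum_rank
8 | 1

Derivation:
After WHERE (1 rows):
books.rank | books.price
1 | 8
After GROUP BY (1 rows):
books.price | sum_rank
8 | 1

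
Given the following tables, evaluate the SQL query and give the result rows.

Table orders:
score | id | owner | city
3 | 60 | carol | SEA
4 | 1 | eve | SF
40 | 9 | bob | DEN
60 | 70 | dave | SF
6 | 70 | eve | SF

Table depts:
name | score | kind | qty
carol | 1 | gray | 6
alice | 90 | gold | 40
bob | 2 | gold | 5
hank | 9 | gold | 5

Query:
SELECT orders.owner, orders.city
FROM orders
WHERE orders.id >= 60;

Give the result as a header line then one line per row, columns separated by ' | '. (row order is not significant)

After WHERE (3 rows):
orders.score | orders.id | orders.owner | orders.city
3 | 60 | carol | SEA
60 | 70 | dave | SF
6 | 70 | eve | SF
After SELECT (3 rows):
orders.owner | orders.city
carol | SEA
dave | SF
eve | SF

== RESULT ==
orders.owner | orders.city
carol | SEA
dave | SF
eve | SF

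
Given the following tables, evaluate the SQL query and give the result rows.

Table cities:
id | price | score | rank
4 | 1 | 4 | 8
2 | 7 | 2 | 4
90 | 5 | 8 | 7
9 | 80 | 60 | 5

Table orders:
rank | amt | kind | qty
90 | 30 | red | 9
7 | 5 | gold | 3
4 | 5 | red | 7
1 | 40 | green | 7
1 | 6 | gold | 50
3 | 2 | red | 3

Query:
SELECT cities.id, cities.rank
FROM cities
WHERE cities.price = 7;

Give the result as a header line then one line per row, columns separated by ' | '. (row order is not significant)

== RESULT ==
cities.id | cities.rank
2 | 4

Derivation:
After WHERE (1 rows):
cities.id | cities.price | cities.score | cities.rank
2 | 7 | 2 | 4
After SELECT (1 rows):
cities.id | cities.rank
2 | 4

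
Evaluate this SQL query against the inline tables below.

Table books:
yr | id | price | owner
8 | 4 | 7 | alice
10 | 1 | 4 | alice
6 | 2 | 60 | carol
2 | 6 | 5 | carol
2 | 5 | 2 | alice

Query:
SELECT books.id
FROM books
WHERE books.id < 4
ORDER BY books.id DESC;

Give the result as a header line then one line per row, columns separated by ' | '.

== RESULT ==
books.id
2
1

Derivation:
After WHERE (2 rows):
books.yr | books.id | books.price | books.owner
10 | 1 | 4 | alice
6 | 2 | 60 | carol
After SELECT (2 rows):
books.id
1
2
After ORDER BY (2 rows):
books.id
2
1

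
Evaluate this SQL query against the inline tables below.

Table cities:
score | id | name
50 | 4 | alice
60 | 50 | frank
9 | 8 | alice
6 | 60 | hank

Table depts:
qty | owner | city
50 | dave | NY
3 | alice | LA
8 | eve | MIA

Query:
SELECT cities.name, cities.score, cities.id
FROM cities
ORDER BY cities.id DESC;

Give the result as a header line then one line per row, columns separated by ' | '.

After SELECT (4 rows):
cities.name | cities.score | cities.id
alice | 50 | 4
frank | 60 | 50
alice | 9 | 8
hank | 6 | 60
After ORDER BY (4 rows):
cities.name | cities.score | cities.id
hank | 6 | 60
frank | 60 | 50
alice | 9 | 8
alice | 50 | 4

== RESULT ==
cities.name | cities.score | cities.id
hank | 6 | 60
frank | 60 | 50
alice | 9 | 8
alice | 50 | 4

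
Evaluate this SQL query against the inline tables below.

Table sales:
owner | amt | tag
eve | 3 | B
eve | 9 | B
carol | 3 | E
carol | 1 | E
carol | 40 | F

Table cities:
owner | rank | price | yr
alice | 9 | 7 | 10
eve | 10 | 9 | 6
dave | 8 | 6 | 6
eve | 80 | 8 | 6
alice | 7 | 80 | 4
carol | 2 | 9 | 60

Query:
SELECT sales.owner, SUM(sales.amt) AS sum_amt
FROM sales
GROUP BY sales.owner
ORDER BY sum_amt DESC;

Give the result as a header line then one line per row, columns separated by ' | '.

After GROUP BY (2 rows):
sales.owner | sum_amt
eve | 12
carol | 44
After ORDER BY (2 rows):
sales.owner | sum_amt
carol | 44
eve | 12

== RESULT ==
sales.owner | sum_amt
carol | 44
eve | 12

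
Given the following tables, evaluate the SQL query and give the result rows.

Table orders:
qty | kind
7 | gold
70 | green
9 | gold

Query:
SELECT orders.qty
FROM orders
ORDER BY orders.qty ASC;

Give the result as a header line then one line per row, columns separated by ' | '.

After SELECT (3 rows):
orders.qty
7
70
9
After ORDER BY (3 rows):
orders.qty
7
9
70

== RESULT ==
orders.qty
7
9
70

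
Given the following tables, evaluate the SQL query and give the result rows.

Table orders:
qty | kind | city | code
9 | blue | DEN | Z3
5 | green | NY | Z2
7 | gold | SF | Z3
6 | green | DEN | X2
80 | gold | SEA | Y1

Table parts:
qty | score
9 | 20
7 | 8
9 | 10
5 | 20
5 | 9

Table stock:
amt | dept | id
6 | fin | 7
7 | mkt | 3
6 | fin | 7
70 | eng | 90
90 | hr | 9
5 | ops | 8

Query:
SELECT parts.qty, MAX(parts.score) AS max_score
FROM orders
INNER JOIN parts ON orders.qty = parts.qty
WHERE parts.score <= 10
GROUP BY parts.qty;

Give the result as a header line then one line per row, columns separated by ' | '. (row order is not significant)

== RESULT ==
parts.qty | max_score
9 | 10
5 | 9
7 | 8

Derivation:
After JOIN parts (5 rows):
orders.qty | orders.kind | orders.city | orders.code | parts.qty | parts.score
9 | blue | DEN | Z3 | 9 | 20
9 | blue | DEN | Z3 | 9 | 10
5 | green | NY | Z2 | 5 | 20
5 | green | NY | Z2 | 5 | 9
7 | gold | SF | Z3 | 7 | 8
After WHERE (3 rows):
orders.qty | orders.kind | orders.city | orders.code | parts.qty | parts.score
9 | blue | DEN | Z3 | 9 | 10
5 | green | NY | Z2 | 5 | 9
7 | gold | SF | Z3 | 7 | 8
After GROUP BY (3 rows):
parts.qty | max_score
9 | 10
5 | 9
7 | 8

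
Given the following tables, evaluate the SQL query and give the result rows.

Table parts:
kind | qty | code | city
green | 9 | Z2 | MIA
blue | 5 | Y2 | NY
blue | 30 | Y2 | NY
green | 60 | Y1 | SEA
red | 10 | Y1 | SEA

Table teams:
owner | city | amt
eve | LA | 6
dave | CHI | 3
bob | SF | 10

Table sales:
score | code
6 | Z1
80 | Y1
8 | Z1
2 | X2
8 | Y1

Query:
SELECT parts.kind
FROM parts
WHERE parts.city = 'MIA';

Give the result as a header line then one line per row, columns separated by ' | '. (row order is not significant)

== RESULT ==
parts.kind
green

Derivation:
After WHERE (1 rows):
parts.kind | parts.qty | parts.code | parts.city
green | 9 | Z2 | MIA
After SELECT (1 rows):
parts.kind
green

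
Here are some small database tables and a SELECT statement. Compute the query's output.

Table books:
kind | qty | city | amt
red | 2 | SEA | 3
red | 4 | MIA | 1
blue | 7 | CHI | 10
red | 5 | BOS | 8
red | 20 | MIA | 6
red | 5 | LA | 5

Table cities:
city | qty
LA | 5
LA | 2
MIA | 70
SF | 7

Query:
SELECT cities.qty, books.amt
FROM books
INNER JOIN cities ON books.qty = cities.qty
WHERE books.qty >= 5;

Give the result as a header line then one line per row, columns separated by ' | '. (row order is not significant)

== RESULT ==
cities.qty | books.amt
7 | 10
5 | 8
5 | 5

Derivation:
After JOIN cities (4 rows):
books.kind | books.qty | books.city | books.amt | cities.city | cities.qty
red | 2 | SEA | 3 | LA | 2
blue | 7 | CHI | 10 | SF | 7
red | 5 | BOS | 8 | LA | 5
red | 5 | LA | 5 | LA | 5
After WHERE (3 rows):
books.kind | books.qty | books.city | books.amt | cities.city | cities.qty
blue | 7 | CHI | 10 | SF | 7
red | 5 | BOS | 8 | LA | 5
red | 5 | LA | 5 | LA | 5
After SELECT (3 rows):
cities.qty | books.amt
7 | 10
5 | 8
5 | 5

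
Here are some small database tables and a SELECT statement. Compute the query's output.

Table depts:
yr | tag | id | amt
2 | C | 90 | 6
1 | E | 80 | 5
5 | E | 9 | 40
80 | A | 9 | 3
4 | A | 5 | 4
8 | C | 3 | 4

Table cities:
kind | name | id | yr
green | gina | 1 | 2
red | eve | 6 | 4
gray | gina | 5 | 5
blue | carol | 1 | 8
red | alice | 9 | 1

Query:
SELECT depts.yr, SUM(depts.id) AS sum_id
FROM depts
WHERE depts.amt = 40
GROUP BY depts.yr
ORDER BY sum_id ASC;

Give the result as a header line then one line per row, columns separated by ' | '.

== RESULT ==
depts.yr | sum_id
5 | 9

Derivation:
After WHERE (1 rows):
depts.yr | depts.tag | depts.id | depts.amt
5 | E | 9 | 40
After GROUP BY (1 rows):
depts.yr | sum_id
5 | 9
After ORDER BY (1 rows):
depts.yr | sum_id
5 | 9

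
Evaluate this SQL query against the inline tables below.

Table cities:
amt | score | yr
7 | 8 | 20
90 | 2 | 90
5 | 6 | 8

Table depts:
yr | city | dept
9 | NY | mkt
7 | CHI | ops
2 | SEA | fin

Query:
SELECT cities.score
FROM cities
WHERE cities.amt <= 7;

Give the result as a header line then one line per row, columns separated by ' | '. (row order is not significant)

== RESULT ==
cities.score
8
6

Derivation:
After WHERE (2 rows):
cities.amt | cities.score | cities.yr
7 | 8 | 20
5 | 6 | 8
After SELECT (2 rows):
cities.score
8
6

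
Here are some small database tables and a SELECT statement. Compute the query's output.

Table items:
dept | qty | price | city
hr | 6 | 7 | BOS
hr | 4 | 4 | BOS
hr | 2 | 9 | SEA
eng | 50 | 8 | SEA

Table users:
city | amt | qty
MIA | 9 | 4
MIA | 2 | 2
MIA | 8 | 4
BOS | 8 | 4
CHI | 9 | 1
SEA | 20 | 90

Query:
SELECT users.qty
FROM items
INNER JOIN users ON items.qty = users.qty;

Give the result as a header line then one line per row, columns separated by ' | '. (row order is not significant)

After JOIN users (4 rows):
items.dept | items.qty | items.price | items.city | users.city | users.amt | users.qty
hr | 4 | 4 | BOS | MIA | 9 | 4
hr | 4 | 4 | BOS | MIA | 8 | 4
hr | 4 | 4 | BOS | BOS | 8 | 4
hr | 2 | 9 | SEA | MIA | 2 | 2
After SELECT (4 rows):
users.qty
4
4
4
2

== RESULT ==
users.qty
4
4
4
2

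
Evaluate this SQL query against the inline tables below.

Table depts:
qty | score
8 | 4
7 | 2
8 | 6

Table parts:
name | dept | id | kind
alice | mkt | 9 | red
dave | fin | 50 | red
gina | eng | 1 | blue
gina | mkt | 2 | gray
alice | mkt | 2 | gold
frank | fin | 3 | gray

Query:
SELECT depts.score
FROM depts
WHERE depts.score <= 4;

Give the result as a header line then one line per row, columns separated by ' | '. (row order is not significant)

After WHERE (2 rows):
depts.qty | depts.score
8 | 4
7 | 2
After SELECT (2 rows):
depts.score
4
2

== RESULT ==
depts.score
4
2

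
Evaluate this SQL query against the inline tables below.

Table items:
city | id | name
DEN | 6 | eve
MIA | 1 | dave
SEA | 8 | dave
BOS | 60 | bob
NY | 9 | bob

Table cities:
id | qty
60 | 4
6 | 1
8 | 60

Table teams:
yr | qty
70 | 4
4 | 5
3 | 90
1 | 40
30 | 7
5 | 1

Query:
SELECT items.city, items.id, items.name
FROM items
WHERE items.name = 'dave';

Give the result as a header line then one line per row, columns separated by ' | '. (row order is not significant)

== RESULT ==
items.city | items.id | items.name
MIA | 1 | dave
SEA | 8 | dave

Derivation:
After WHERE (2 rows):
items.city | items.id | items.name
MIA | 1 | dave
SEA | 8 | dave
After SELECT (2 rows):
items.city | items.id | items.name
MIA | 1 | dave
SEA | 8 | dave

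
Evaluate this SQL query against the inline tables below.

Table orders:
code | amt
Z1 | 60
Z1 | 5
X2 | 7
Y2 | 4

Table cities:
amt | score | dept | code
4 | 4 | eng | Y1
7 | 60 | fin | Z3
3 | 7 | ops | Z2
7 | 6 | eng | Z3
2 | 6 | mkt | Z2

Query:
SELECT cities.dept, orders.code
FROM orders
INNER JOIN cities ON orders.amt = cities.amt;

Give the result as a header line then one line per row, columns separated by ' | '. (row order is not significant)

== RESULT ==
cities.dept | orders.code
fin | X2
eng | X2
eng | Y2

Derivation:
After JOIN cities (3 rows):
orders.code | orders.amt | cities.amt | cities.score | cities.dept | cities.code
X2 | 7 | 7 | 60 | fin | Z3
X2 | 7 | 7 | 6 | eng | Z3
Y2 | 4 | 4 | 4 | eng | Y1
After SELECT (3 rows):
cities.dept | orders.code
fin | X2
eng | X2
eng | Y2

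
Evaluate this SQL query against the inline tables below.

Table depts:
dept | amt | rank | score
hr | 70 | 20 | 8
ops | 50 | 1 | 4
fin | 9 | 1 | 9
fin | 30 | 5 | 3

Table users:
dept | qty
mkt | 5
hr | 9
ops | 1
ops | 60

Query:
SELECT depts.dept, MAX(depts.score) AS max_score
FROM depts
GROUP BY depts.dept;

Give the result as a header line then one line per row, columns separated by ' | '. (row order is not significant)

== RESULT ==
depts.dept | max_score
hr | 8
ops | 4
fin | 9

Derivation:
After GROUP BY (3 rows):
depts.dept | max_score
hr | 8
ops | 4
fin | 9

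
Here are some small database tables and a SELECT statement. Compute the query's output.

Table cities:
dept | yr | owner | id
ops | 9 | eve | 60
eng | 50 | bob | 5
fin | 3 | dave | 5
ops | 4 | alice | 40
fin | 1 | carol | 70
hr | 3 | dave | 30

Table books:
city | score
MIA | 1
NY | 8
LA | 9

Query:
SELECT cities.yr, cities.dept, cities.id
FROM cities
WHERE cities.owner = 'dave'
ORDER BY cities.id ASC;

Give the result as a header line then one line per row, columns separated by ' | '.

== RESULT ==
cities.yr | cities.dept | cities.id
3 | fin | 5
3 | hr | 30

Derivation:
After WHERE (2 rows):
cities.dept | cities.yr | cities.owner | cities.id
fin | 3 | dave | 5
hr | 3 | dave | 30
After SELECT (2 rows):
cities.yr | cities.dept | cities.id
3 | fin | 5
3 | hr | 30
After ORDER BY (2 rows):
cities.yr | cities.dept | cities.id
3 | fin | 5
3 | hr | 30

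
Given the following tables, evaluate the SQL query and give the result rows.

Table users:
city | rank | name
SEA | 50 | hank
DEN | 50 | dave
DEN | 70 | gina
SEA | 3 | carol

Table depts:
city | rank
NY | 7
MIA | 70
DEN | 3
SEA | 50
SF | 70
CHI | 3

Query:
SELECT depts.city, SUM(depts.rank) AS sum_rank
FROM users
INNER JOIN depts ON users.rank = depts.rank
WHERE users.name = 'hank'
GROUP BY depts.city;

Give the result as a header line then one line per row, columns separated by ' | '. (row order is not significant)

== RESULT ==
depts.city | sum_rank
SEA | 50

Derivation:
After JOIN depts (6 rows):
users.city | users.rank | users.name | depts.city | depts.rank
SEA | 50 | hank | SEA | 50
DEN | 50 | dave | SEA | 50
DEN | 70 | gina | MIA | 70
DEN | 70 | gina | SF | 70
SEA | 3 | carol | DEN | 3
SEA | 3 | carol | CHI | 3
After WHERE (1 rows):
users.city | users.rank | users.name | depts.city | depts.rank
SEA | 50 | hank | SEA | 50
After GROUP BY (1 rows):
depts.city | sum_rank
SEA | 50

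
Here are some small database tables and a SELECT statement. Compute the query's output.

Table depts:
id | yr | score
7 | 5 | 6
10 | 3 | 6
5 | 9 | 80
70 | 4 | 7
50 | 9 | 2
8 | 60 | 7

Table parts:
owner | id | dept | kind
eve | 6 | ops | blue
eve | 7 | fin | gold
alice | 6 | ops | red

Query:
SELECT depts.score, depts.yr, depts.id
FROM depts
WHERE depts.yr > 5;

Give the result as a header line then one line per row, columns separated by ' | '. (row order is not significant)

== RESULT ==
depts.score | depts.yr | depts.id
80 | 9 | 5
2 | 9 | 50
7 | 60 | 8

Derivation:
After WHERE (3 rows):
depts.id | depts.yr | depts.score
5 | 9 | 80
50 | 9 | 2
8 | 60 | 7
After SELECT (3 rows):
depts.score | depts.yr | depts.id
80 | 9 | 5
2 | 9 | 50
7 | 60 | 8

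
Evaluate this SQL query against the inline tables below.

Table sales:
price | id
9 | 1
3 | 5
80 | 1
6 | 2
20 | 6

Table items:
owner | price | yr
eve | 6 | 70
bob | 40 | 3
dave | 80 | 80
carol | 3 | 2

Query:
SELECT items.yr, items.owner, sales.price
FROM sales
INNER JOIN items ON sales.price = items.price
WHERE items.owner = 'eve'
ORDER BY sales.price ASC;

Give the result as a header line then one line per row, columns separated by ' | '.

== RESULT ==
items.yr | items.owner | sales.price
70 | eve | 6

Derivation:
After JOIN items (3 rows):
sales.price | sales.id | items.owner | items.price | items.yr
3 | 5 | carol | 3 | 2
80 | 1 | dave | 80 | 80
6 | 2 | eve | 6 | 70
After WHERE (1 rows):
sales.price | sales.id | items.owner | items.price | items.yr
6 | 2 | eve | 6 | 70
After SELECT (1 rows):
items.yr | items.owner | sales.price
70 | eve | 6
After ORDER BY (1 rows):
items.yr | items.owner | sales.price
70 | eve | 6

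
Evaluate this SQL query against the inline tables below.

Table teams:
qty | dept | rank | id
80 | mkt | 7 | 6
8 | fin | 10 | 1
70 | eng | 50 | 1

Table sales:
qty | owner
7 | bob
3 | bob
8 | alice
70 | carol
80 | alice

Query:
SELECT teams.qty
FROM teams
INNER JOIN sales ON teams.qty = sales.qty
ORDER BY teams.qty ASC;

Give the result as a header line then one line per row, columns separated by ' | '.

After JOIN sales (3 rows):
teams.qty | teams.dept | teams.rank | teams.id | sales.qty | sales.owner
80 | mkt | 7 | 6 | 80 | alice
8 | fin | 10 | 1 | 8 | alice
70 | eng | 50 | 1 | 70 | carol
After SELECT (3 rows):
teams.qty
80
8
70
After ORDER BY (3 rows):
teams.qty
8
70
80

== RESULT ==
teams.qty
8
70
80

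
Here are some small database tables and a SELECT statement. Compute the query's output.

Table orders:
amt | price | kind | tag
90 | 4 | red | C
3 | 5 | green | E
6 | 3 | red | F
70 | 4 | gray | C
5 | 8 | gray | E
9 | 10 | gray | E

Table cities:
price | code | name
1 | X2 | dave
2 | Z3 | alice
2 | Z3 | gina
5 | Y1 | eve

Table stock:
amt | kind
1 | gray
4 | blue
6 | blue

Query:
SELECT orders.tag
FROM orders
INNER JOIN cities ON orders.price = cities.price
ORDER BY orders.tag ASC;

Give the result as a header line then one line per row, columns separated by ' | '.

== RESULT ==
orders.tag
E

Derivation:
After JOIN cities (1 rows):
orders.amt | orders.price | orders.kind | orders.tag | cities.price | cities.code | cities.name
3 | 5 | green | E | 5 | Y1 | eve
After SELECT (1 rows):
orders.tag
E
After ORDER BY (1 rows):
orders.tag
E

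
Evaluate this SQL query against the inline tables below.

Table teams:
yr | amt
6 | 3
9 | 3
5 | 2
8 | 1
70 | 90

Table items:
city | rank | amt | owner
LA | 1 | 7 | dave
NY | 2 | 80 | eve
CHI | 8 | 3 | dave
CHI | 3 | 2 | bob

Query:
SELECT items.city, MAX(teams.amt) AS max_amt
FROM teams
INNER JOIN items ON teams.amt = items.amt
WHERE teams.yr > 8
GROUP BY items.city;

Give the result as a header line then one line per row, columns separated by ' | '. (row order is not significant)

After JOIN items (3 rows):
teams.yr | teams.amt | items.city | items.rank | items.amt | items.owner
6 | 3 | CHI | 8 | 3 | dave
9 | 3 | CHI | 8 | 3 | dave
5 | 2 | CHI | 3 | 2 | bob
After WHERE (1 rows):
teams.yr | teams.amt | items.city | items.rank | items.amt | items.owner
9 | 3 | CHI | 8 | 3 | dave
After GROUP BY (1 rows):
items.city | max_amt
CHI | 3

== RESULT ==
items.city | max_amt
CHI | 3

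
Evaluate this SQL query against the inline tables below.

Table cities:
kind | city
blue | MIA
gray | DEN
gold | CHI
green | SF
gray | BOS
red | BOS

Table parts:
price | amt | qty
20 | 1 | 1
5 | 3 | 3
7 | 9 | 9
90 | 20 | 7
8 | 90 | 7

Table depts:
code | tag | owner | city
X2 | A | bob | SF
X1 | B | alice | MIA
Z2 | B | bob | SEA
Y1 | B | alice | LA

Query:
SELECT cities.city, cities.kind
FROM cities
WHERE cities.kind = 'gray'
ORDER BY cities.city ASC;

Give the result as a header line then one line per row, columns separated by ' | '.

== RESULT ==
cities.city | cities.kind
BOS | gray
DEN | gray

Derivation:
After WHERE (2 rows):
cities.kind | cities.city
gray | DEN
gray | BOS
After SELECT (2 rows):
cities.city | cities.kind
DEN | gray
BOS | gray
After ORDER BY (2 rows):
cities.city | cities.kind
BOS | gray
DEN | gray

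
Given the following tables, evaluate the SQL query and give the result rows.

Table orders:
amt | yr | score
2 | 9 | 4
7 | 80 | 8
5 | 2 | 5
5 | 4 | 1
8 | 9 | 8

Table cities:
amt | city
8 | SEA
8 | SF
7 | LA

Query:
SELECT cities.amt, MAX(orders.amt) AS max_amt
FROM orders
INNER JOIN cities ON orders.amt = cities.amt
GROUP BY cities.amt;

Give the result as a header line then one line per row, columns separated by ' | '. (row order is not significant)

== RESULT ==
cities.amt | max_amt
7 | 7
8 | 8

Derivation:
After JOIN cities (3 rows):
orders.amt | orders.yr | orders.score | cities.amt | cities.city
7 | 80 | 8 | 7 | LA
8 | 9 | 8 | 8 | SEA
8 | 9 | 8 | 8 | SF
After GROUP BY (2 rows):
cities.amt | max_amt
7 | 7
8 | 8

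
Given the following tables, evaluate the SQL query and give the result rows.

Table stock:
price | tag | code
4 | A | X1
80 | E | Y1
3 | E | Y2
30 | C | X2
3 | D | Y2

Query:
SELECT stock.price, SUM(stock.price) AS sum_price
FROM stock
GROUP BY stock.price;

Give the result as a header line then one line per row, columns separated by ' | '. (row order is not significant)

== RESULT ==
stock.price | sum_price
4 | 4
80 | 80
3 | 6
30 | 30

Derivation:
After GROUP BY (4 rows):
stock.price | sum_price
4 | 4
80 | 80
3 | 6
30 | 30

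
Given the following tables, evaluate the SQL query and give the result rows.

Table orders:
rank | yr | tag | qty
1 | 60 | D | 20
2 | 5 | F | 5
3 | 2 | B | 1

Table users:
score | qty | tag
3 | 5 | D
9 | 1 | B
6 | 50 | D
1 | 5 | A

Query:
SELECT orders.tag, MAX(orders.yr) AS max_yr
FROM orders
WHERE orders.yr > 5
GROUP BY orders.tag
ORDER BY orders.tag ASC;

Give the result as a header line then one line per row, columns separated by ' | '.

After WHERE (1 rows):
orders.rank | orders.yr | orders.tag | orders.qty
1 | 60 | D | 20
After GROUP BY (1 rows):
orders.tag | max_yr
D | 60
After ORDER BY (1 rows):
orders.tag | max_yr
D | 60

== RESULT ==
orders.tag | max_yr
D | 60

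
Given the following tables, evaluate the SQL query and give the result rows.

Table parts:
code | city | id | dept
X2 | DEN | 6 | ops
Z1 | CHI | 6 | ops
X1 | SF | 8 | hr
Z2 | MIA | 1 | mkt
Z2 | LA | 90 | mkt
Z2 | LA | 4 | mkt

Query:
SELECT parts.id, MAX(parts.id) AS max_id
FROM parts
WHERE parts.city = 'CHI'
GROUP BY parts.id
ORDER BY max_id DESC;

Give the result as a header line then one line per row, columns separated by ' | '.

After WHERE (1 rows):
parts.code | parts.city | parts.id | parts.dept
Z1 | CHI | 6 | ops
After GROUP BY (1 rows):
parts.id | max_id
6 | 6
After ORDER BY (1 rows):
parts.id | max_id
6 | 6

== RESULT ==
parts.id | max_id
6 | 6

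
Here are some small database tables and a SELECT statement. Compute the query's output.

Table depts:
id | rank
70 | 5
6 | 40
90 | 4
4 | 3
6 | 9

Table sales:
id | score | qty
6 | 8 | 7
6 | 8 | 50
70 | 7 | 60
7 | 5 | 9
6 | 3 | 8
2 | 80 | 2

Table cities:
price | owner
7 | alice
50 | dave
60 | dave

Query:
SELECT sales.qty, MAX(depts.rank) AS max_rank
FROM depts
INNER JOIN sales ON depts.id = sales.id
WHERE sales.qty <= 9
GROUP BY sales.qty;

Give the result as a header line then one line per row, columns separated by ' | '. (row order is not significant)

After JOIN sales (7 rows):
depts.id | depts.rank | sales.id | sales.score | sales.qty
70 | 5 | 70 | 7 | 60
6 | 40 | 6 | 8 | 7
6 | 40 | 6 | 8 | 50
6 | 40 | 6 | 3 | 8
6 | 9 | 6 | 8 | 7
6 | 9 | 6 | 8 | 50
6 | 9 | 6 | 3 | 8
After WHERE (4 rows):
depts.id | depts.rank | sales.id | sales.score | sales.qty
6 | 40 | 6 | 8 | 7
6 | 40 | 6 | 3 | 8
6 | 9 | 6 | 8 | 7
6 | 9 | 6 | 3 | 8
After GROUP BY (2 rows):
sales.qty | max_rank
7 | 40
8 | 40

== RESULT ==
sales.qty | max_rank
7 | 40
8 | 40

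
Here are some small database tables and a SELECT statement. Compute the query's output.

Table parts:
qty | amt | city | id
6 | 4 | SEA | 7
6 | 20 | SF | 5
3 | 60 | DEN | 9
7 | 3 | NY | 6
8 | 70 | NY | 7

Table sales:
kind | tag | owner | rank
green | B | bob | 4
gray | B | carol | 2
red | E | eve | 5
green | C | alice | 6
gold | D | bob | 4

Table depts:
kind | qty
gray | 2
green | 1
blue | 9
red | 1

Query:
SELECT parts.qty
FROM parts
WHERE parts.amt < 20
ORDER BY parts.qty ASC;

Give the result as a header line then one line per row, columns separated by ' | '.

== RESULT ==
parts.qty
6
7

Derivation:
After WHERE (2 rows):
parts.qty | parts.amt | parts.city | parts.id
6 | 4 | SEA | 7
7 | 3 | NY | 6
After SELECT (2 rows):
parts.qty
6
7
After ORDER BY (2 rows):
parts.qty
6
7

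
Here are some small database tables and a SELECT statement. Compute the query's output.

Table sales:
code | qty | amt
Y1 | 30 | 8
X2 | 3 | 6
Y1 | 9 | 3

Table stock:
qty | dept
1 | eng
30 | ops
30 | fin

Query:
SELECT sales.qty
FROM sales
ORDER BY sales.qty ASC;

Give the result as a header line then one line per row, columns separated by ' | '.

After SELECT (3 rows):
sales.qty
30
3
9
After ORDER BY (3 rows):
sales.qty
3
9
30

== RESULT ==
sales.qty
3
9
30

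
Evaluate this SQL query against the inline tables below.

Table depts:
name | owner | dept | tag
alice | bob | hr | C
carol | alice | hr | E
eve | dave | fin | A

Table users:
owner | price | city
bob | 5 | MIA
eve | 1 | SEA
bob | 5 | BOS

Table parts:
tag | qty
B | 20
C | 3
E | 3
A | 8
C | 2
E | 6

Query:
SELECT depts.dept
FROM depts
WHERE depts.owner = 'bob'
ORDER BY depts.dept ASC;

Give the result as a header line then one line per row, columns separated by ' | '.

After WHERE (1 rows):
depts.name | depts.owner | depts.dept | depts.tag
alice | bob | hr | C
After SELECT (1 rows):
depts.dept
hr
After ORDER BY (1 rows):
depts.dept
hr

== RESULT ==
depts.dept
hr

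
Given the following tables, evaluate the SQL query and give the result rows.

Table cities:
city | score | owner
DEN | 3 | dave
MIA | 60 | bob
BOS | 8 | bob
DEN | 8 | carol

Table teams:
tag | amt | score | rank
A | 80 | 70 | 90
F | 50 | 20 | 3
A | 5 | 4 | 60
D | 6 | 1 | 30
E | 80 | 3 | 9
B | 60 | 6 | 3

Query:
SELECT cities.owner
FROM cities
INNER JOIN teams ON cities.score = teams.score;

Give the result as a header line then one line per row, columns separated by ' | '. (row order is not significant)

== RESULT ==
cities.owner
dave

Derivation:
After JOIN teams (1 rows):
cities.city | cities.score | cities.owner | teams.tag | teams.amt | teams.score | teams.rank
DEN | 3 | dave | E | 80 | 3 | 9
After SELECT (1 rows):
cities.owner
dave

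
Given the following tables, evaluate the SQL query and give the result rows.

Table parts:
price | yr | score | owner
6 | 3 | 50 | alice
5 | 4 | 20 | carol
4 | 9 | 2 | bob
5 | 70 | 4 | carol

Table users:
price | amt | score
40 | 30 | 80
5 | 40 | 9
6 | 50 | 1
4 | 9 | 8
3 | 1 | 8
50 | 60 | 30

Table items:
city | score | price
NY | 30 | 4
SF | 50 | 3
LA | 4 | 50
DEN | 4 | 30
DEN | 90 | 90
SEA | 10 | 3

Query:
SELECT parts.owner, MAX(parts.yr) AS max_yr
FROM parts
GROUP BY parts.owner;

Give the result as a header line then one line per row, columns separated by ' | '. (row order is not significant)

== RESULT ==
parts.owner | max_yr
alice | 3
carol | 70
bob | 9

Derivation:
After GROUP BY (3 rows):
parts.owner | max_yr
alice | 3
carol | 70
bob | 9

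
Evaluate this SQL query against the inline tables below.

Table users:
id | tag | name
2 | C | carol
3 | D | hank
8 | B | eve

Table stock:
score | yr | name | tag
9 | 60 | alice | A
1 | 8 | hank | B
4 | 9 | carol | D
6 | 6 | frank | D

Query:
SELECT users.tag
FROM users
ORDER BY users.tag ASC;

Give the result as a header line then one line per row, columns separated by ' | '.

After SELECT (3 rows):
users.tag
C
D
B
After ORDER BY (3 rows):
users.tag
B
C
D

== RESULT ==
users.tag
B
C
D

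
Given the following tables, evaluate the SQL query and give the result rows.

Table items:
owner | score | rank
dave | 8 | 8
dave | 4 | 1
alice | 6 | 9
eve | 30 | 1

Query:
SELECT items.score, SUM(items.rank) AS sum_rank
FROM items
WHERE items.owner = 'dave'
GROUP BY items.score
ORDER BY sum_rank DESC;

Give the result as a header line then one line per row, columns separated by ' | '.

== RESULT ==
items.score | sum_rank
8 | 8
4 | 1

Derivation:
After WHERE (2 rows):
items.owner | items.score | items.rank
dave | 8 | 8
dave | 4 | 1
After GROUP BY (2 rows):
items.score | sum_rank
8 | 8
4 | 1
After ORDER BY (2 rows):
items.score | sum_rank
8 | 8
4 | 1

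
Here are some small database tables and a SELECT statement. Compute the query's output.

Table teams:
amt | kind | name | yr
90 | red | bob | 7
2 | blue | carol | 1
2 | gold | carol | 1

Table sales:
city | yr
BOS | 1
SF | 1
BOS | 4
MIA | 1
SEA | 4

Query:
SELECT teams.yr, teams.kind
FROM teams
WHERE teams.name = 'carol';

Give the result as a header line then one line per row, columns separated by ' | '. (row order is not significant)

After WHERE (2 rows):
teams.amt | teams.kind | teams.name | teams.yr
2 | blue | carol | 1
2 | gold | carol | 1
After SELECT (2 rows):
teams.yr | teams.kind
1 | blue
1 | gold

== RESULT ==
teams.yr | teams.kind
1 | blue
1 | gold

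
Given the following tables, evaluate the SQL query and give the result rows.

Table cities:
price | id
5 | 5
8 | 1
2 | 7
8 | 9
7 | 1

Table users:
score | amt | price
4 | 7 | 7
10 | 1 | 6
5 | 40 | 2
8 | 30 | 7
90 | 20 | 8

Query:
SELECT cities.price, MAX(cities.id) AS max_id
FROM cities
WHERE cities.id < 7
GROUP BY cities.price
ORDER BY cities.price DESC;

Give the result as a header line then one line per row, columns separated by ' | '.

== RESULT ==
cities.price | max_id
8 | 1
7 | 1
5 | 5

Derivation:
After WHERE (3 rows):
cities.price | cities.id
5 | 5
8 | 1
7 | 1
After GROUP BY (3 rows):
cities.price | max_id
5 | 5
8 | 1
7 | 1
After ORDER BY (3 rows):
cities.price | max_id
8 | 1
7 | 1
5 | 5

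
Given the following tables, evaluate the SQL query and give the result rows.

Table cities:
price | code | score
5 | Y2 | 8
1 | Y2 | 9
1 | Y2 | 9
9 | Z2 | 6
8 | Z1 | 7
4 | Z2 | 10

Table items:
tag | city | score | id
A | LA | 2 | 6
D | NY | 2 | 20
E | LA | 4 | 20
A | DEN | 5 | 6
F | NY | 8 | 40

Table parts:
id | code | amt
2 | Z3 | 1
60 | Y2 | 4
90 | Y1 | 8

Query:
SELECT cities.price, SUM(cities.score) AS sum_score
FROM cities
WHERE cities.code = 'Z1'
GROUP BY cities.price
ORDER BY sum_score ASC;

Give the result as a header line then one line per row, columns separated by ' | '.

== RESULT ==
cities.price | sum_score
8 | 7

Derivation:
After WHERE (1 rows):
cities.price | cities.code | cities.score
8 | Z1 | 7
After GROUP BY (1 rows):
cities.price | sum_score
8 | 7
After ORDER BY (1 rows):
cities.price | sum_score
8 | 7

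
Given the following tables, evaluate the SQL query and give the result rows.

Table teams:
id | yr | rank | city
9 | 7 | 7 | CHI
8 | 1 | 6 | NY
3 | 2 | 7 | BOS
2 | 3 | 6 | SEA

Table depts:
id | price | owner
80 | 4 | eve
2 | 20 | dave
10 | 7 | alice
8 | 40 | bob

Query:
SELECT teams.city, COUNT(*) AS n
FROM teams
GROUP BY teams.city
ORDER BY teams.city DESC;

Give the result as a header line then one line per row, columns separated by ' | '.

After GROUP BY (4 rows):
teams.city | n
CHI | 1
NY | 1
BOS | 1
SEA | 1
After ORDER BY (4 rows):
teams.city | n
SEA | 1
NY | 1
CHI | 1
BOS | 1

== RESULT ==
teams.city | n
SEA | 1
NY | 1
CHI | 1
BOS | 1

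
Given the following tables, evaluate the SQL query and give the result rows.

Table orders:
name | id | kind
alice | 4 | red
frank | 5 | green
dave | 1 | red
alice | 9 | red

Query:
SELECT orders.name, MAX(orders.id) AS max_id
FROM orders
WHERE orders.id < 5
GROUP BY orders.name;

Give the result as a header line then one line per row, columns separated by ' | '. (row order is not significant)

== RESULT ==
orders.name | max_id
alice | 4
dave | 1

Derivation:
After WHERE (2 rows):
orders.name | orders.id | orders.kind
alice | 4 | red
dave | 1 | red
After GROUP BY (2 rows):
orders.name | max_id
alice | 4
dave | 1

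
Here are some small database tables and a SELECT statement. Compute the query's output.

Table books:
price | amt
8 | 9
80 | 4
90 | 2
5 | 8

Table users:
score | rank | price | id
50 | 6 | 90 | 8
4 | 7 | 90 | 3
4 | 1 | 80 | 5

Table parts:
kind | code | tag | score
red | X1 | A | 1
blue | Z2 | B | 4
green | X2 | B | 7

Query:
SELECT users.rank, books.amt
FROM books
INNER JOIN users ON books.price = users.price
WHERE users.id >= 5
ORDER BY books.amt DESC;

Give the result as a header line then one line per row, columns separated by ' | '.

After JOIN users (3 rows):
books.price | books.amt | users.score | users.rank | users.price | users.id
80 | 4 | 4 | 1 | 80 | 5
90 | 2 | 50 | 6 | 90 | 8
90 | 2 | 4 | 7 | 90 | 3
After WHERE (2 rows):
books.price | books.amt | users.score | users.rank | users.price | users.id
80 | 4 | 4 | 1 | 80 | 5
90 | 2 | 50 | 6 | 90 | 8
After SELECT (2 rows):
users.rank | books.amt
1 | 4
6 | 2
After ORDER BY (2 rows):
users.rank | books.amt
1 | 4
6 | 2

== RESULT ==
users.rank | books.amt
1 | 4
6 | 2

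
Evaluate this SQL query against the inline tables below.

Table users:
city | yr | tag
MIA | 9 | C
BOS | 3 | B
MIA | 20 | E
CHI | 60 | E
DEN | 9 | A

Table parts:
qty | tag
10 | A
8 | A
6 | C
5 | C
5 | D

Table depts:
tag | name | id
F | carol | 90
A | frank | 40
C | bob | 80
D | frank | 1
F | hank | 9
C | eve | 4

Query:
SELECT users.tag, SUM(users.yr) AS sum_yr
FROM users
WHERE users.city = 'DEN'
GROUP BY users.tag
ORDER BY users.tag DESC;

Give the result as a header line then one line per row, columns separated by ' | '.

== RESULT ==
users.tag | sum_yr
A | 9

Derivation:
After WHERE (1 rows):
users.city | users.yr | users.tag
DEN | 9 | A
After GROUP BY (1 rows):
users.tag | sum_yr
A | 9
After ORDER BY (1 rows):
users.tag | sum_yr
A | 9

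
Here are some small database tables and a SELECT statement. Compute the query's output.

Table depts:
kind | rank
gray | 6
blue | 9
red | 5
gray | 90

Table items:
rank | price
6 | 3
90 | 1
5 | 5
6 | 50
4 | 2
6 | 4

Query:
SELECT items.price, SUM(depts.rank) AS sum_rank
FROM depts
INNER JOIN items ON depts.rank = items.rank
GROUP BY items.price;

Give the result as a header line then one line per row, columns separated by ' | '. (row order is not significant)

After JOIN items (5 rows):
depts.kind | depts.rank | items.rank | items.price
gray | 6 | 6 | 3
gray | 6 | 6 | 50
gray | 6 | 6 | 4
red | 5 | 5 | 5
gray | 90 | 90 | 1
After GROUP BY (5 rows):
items.price | sum_rank
3 | 6
50 | 6
4 | 6
5 | 5
1 | 90

== RESULT ==
items.price | sum_rank
3 | 6
50 | 6
4 | 6
5 | 5
1 | 90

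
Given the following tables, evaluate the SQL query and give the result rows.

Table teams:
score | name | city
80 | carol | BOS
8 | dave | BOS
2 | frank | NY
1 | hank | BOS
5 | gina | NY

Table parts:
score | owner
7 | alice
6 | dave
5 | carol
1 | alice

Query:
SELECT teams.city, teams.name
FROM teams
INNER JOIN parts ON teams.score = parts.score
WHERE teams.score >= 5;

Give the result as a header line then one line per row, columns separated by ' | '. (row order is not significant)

== RESULT ==
teams.city | teams.name
NY | gina

Derivation:
After JOIN parts (2 rows):
teams.score | teams.name | teams.city | parts.score | parts.owner
1 | hank | BOS | 1 | alice
5 | gina | NY | 5 | carol
After WHERE (1 rows):
teams.score | teams.name | teams.city | parts.score | parts.owner
5 | gina | NY | 5 | carol
After SELECT (1 rows):
teams.city | teams.name
NY | gina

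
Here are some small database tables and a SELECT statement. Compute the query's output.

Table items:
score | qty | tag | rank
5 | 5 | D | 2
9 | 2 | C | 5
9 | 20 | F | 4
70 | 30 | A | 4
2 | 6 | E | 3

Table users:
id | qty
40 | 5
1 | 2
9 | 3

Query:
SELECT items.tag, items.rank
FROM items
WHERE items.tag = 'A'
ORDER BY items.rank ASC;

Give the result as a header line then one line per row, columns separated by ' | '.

== RESULT ==
items.tag | items.rank
A | 4

Derivation:
After WHERE (1 rows):
items.score | items.qty | items.tag | items.rank
70 | 30 | A | 4
After SELECT (1 rows):
items.tag | items.rank
A | 4
After ORDER BY (1 rows):
items.tag | items.rank
A | 4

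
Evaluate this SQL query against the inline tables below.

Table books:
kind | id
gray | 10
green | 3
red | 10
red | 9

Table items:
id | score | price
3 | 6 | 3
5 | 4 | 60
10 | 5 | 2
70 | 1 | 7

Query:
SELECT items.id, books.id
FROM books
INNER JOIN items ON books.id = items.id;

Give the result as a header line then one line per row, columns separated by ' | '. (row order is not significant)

== RESULT ==
items.id | books.id
10 | 10
3 | 3
10 | 10

Derivation:
After JOIN items (3 rows):
books.kind | books.id | items.id | items.score | items.price
gray | 10 | 10 | 5 | 2
green | 3 | 3 | 6 | 3
red | 10 | 10 | 5 | 2
After SELECT (3 rows):
items.id | books.id
10 | 10
3 | 3
10 | 10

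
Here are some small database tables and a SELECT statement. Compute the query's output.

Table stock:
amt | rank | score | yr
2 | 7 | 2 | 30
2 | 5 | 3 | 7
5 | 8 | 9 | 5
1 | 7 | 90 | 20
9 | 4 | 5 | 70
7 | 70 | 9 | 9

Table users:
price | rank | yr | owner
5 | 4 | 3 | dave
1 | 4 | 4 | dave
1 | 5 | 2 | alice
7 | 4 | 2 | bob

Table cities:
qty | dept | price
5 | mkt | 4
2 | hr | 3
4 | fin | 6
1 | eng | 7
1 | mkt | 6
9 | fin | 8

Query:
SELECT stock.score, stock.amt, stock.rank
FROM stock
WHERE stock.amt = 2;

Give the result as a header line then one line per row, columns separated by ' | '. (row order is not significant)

== RESULT ==
stock.score | stock.amt | stock.rank
2 | 2 | 7
3 | 2 | 5

Derivation:
After WHERE (2 rows):
stock.amt | stock.rank | stock.score | stock.yr
2 | 7 | 2 | 30
2 | 5 | 3 | 7
After SELECT (2 rows):
stock.score | stock.amt | stock.rank
2 | 2 | 7
3 | 2 | 5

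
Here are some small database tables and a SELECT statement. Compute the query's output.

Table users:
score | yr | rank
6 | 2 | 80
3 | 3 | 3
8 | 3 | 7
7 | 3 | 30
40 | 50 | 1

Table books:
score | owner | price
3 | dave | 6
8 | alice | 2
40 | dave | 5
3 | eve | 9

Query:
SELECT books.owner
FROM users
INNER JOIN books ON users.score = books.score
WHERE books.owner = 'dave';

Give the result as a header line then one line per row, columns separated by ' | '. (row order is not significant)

After JOIN books (4 rows):
users.score | users.yr | users.rank | books.score | books.owner | books.price
3 | 3 | 3 | 3 | dave | 6
3 | 3 | 3 | 3 | eve | 9
8 | 3 | 7 | 8 | alice | 2
40 | 50 | 1 | 40 | dave | 5
After WHERE (2 rows):
users.score | users.yr | users.rank | books.score | books.owner | books.price
3 | 3 | 3 | 3 | dave | 6
40 | 50 | 1 | 40 | dave | 5
After SELECT (2 rows):
books.owner
dave
dave

== RESULT ==
books.owner
dave
dave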